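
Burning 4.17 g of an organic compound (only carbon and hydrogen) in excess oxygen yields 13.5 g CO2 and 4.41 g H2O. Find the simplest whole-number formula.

mol C = 13.5 / 44.01 = 0.3067; mass C = 0.3067 × 12.01 = 3.684 g
mol H = 2 × (4.41 / 18.02) = 0.4895; mass H = 0.4895 × 1.008 = 0.4934 g
Divide by the smallest (0.3067 mol C): C 1.000, H 1.596
Scaling by 5: C 5.00, H 7.98 → C5H8

C5H8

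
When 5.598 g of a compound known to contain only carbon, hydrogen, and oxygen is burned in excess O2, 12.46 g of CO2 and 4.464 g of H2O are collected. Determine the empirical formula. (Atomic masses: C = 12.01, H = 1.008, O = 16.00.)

mol C = 12.46 / 44.01 = 0.2831; mass C = 0.2831 × 12.01 = 3.400 g
mol H = 2 × (4.464 / 18.02) = 0.4954; mass H = 0.4954 × 1.008 = 0.4994 g
mass O = 5.598 − (3.900) = 1.698 g → mol O = 0.1061
Ratios (÷ 0.1061): C 2.667, H 4.668, O 1.000
Multiply by 3: C 8.00, H 14.00, O 3.00 → C8H14O3

C8H14O3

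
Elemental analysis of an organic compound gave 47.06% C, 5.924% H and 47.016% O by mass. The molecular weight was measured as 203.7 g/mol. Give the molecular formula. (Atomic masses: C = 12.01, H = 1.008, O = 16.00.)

C8H12O6

Assume 100 g: 47.06 g C, 5.924 g H, 47.016 g O.
n(C) = 47.06/12.01 = 3.918, n(H) = 5.924/1.008 = 5.877, n(O) = 47.016/16.00 = 2.938
Divide by the smallest (2.938 mol O): C 1.333, H 2.000, O 1.000
Multiply by 3: C 4.00, H 6.00, O 3.00 → C4H6O3
Empirical-formula mass = 102.09 g/mol
n = 203.7 / 102.09 = 2.00 ≈ 2
Molecular formula = (C4H6O3)×2 = C8H12O6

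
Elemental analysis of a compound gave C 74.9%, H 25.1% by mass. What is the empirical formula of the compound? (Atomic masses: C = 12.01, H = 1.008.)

CH4

Assume 100 g: 74.9 g C, 25.1 g H.
Moles — C: 74.9 / 12.01 = 6.236 mol; H: 25.1 / 1.008 = 24.9 mol
Smallest is C at 6.236 mol; normalising gives C 1.000, H 3.993
≈ 1:4 → CH4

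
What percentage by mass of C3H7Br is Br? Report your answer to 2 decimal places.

64.97%

Molar mass = 3(12.01) + 7(1.008) + 1(79.90) = 122.986 g/mol
Mass of Br per mole = 1 × 79.90 = 79.900 g
% Br = 79.900 / 122.986 × 100 = 64.97%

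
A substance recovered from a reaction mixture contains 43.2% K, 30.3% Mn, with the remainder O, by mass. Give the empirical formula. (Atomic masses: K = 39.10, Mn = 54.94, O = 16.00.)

Assume 100 g: 43.2 g K, 30.3 g Mn, 26.5 g O.
n(K) = 43.2/39.10 = 1.105, n(Mn) = 30.3/54.94 = 0.5515, n(O) = 26.5/16.00 = 1.656
Smallest is Mn at 0.5515 mol; normalising gives K 2.003, Mn 1.000, O 3.003
Ratio ≈ 2:1:3, so the empirical formula is K2MnO3

K2MnO3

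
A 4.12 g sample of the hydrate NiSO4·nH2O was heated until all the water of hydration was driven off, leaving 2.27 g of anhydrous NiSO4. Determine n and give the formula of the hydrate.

NiSO4·7H2O

Mass of water lost = 4.12 − 2.27 = 1.85 g → 1.85 / 18.02 = 0.1027 mol H2O
Molar mass of NiSO4 = 154.76 g/mol → mol NiSO4 = 2.27 / 154.76 = 0.01467
n = 0.1027 / 0.01467 = 7.00 ≈ 7 → NiSO4·7H2O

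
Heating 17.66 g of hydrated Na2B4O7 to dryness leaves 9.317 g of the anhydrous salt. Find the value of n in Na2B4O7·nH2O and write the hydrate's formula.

Mass of water lost = 17.66 − 9.317 = 8.343 g → 8.343 / 18.02 = 0.463 mol H2O
Molar mass of Na2B4O7 = 201.22 g/mol → mol Na2B4O7 = 9.317 / 201.22 = 0.0463
n = 0.463 / 0.0463 = 10.00 ≈ 10 → Na2B4O7·10H2O

Na2B4O7·10H2O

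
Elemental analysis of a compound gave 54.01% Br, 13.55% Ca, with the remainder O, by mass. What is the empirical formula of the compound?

Assume 100 g: 54.01 g Br, 13.55 g Ca, 32.44 g O.
Moles — Br: 54.01 / 79.90 = 0.676 mol; Ca: 13.55 / 40.08 = 0.3381 mol; O: 32.44 / 16.00 = 2.027 mol
Smallest is Ca at 0.3381 mol; normalising gives Br 1.999, Ca 1.000, O 5.997
→ Br2CaO6

Br2CaO6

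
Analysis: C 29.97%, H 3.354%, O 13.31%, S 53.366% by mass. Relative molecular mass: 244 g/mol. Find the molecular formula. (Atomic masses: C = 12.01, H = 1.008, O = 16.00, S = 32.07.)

Assume 100 g: 29.97 g C, 3.354 g H, 13.31 g O, 53.366 g S.
C: 29.97 g ÷ 12.01 g/mol = 2.495 mol
H: 3.354 g ÷ 1.008 g/mol = 3.327 mol
O: 13.31 g ÷ 16.00 g/mol = 0.8319 mol
S: 53.366 g ÷ 32.07 g/mol = 1.664 mol
Ratios (÷ 0.8319): C 3.000, H 4.000, O 1.000, S 2.000
Ratio ≈ 3:4:1:2, so the empirical formula is C3H4OS2
Empirical-formula mass = 120.20 g/mol
n = 244 / 120.20 = 2.03 ≈ 2
Molecular formula = (C3H4OS2)×2 = C6H8O2S4

C6H8O2S4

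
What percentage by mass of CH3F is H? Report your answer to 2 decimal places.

Molar mass = 1(12.01) + 3(1.008) + 1(19.00) = 34.034 g/mol
Mass of H per mole = 3 × 1.008 = 3.024 g
% H = 3.024 / 34.034 × 100 = 8.89%

8.89%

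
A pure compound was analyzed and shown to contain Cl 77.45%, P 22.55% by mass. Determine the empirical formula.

Cl3P

Assume 100 g: 77.45 g Cl, 22.55 g P.
n(Cl) = 77.45/35.45 = 2.185, n(P) = 22.55/30.97 = 0.7281
Smallest is P at 0.7281 mol; normalising gives Cl 3.001, P 1.000
Ratio ≈ 3:1, so the empirical formula is Cl3P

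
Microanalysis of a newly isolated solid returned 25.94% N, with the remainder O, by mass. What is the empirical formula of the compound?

N2O5

Assume 100 g: 25.94 g N, 74.06 g O.
N: 25.94 g ÷ 14.01 g/mol = 1.852 mol
O: 74.06 g ÷ 16.00 g/mol = 4.629 mol
Ratios (÷ 1.852): N 1.000, O 2.500
×2: N 2.00, O 5.00 → N2O5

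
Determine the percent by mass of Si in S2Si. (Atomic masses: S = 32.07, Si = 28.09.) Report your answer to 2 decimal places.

30.46%

Molar mass = 2(32.07) + 1(28.09) = 92.230 g/mol
Mass of Si per mole = 1 × 28.09 = 28.090 g
% Si = 28.090 / 92.230 × 100 = 30.46%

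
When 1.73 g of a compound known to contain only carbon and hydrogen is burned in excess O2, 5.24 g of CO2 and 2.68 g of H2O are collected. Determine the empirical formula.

C2H5

mol C = 5.24 / 44.01 = 0.1191; mass C = 0.1191 × 12.01 = 1.430 g
mol H = 2 × (2.68 / 18.02) = 0.2974; mass H = 0.2974 × 1.008 = 0.2998 g
Ratios (÷ 0.1191): C 1.000, H 2.498
×2: C 2.00, H 5.00 → C2H5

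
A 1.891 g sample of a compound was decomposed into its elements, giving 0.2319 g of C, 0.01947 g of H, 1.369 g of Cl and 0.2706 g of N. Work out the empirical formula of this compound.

CHCl2N

Moles — C: 0.2319 / 12.01 = 0.01931 mol; H: 0.01947 / 1.008 = 0.01932 mol; Cl: 1.369 / 35.45 = 0.03862 mol; N: 0.2706 / 14.01 = 0.01931 mol
Smallest is C at 0.01931 mol; normalising gives C 1.000, H 1.000, Cl 2.000, N 1.000
→ CHCl2N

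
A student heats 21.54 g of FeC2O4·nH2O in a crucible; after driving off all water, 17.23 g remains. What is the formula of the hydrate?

FeC2O4·2H2O

Mass of water lost = 21.54 − 17.23 = 4.31 g → 4.31 / 18.02 = 0.2392 mol H2O
Molar mass of FeC2O4 = 143.87 g/mol → mol FeC2O4 = 17.23 / 143.87 = 0.1198
n = 0.2392 / 0.1198 = 2.00 ≈ 2 → FeC2O4·2H2O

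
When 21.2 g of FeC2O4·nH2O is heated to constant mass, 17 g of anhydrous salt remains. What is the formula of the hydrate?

Mass of water lost = 21.2 − 17 = 4.2 g → 4.2 / 18.02 = 0.2331 mol H2O
Molar mass of FeC2O4 = 143.87 g/mol → mol FeC2O4 = 17 / 143.87 = 0.1182
n = 0.2331 / 0.1182 = 1.97 ≈ 2 → FeC2O4·2H2O

FeC2O4·2H2O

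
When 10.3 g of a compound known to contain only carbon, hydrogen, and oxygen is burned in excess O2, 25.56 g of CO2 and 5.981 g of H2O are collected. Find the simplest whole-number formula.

mol C = 25.56 / 44.01 = 0.5808; mass C = 0.5808 × 12.01 = 6.975 g
mol H = 2 × (5.981 / 18.02) = 0.6638; mass H = 0.6638 × 1.008 = 0.6691 g
mass O = 10.3 − (7.644) = 2.656 g → mol O = 0.1660
Divide by the smallest (0.166 mol O): C 3.499, H 3.999, O 1.000
Multiply by 2: C 7.00, H 8.00, O 2.00 → C7H8O2

C7H8O2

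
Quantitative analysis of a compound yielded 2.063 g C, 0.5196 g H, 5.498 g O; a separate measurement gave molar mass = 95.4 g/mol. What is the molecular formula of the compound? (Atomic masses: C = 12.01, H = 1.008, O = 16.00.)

n(C) = 2.063/12.01 = 0.1718, n(H) = 0.5196/1.008 = 0.5155, n(O) = 5.498/16.00 = 0.3436
Smallest is C at 0.1718 mol; normalising gives C 1.000, H 3.001, O 2.000
Ratio ≈ 1:3:2, so the empirical formula is CH3O2
Empirical-formula mass = 47.03 g/mol
n = 95.4 / 47.03 = 2.03 ≈ 2
Molecular formula = (CH3O2)×2 = C2H6O4

C2H6O4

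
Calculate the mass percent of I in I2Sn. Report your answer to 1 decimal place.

Molar mass = 2(126.90) + 1(118.71) = 372.510 g/mol
Mass of I per mole = 2 × 126.90 = 253.800 g
% I = 253.800 / 372.510 × 100 = 68.1%

68.1%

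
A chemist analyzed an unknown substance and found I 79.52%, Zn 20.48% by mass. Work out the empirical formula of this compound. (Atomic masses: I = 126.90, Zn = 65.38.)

Assume 100 g: 79.52 g I, 20.48 g Zn.
Moles — I: 79.52 / 126.90 = 0.6266 mol; Zn: 20.48 / 65.38 = 0.3132 mol
Divide by the smallest (0.3132 mol Zn): I 2.000, Zn 1.000
→ I2Zn

I2Zn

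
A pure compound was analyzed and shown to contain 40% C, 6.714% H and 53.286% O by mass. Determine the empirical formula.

Assume 100 g: 40 g C, 6.714 g H, 53.286 g O.
C: 40 g ÷ 12.01 g/mol = 3.331 mol
H: 6.714 g ÷ 1.008 g/mol = 6.661 mol
O: 53.286 g ÷ 16.00 g/mol = 3.33 mol
Ratios (÷ 3.33): C 1.000, H 2.000, O 1.000
≈ 1:2:1 → CH2O

CH2O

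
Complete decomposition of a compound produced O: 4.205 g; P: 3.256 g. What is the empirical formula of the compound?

O5P2

n(O) = 4.205/16.00 = 0.2628, n(P) = 3.256/30.97 = 0.1051
Smallest is P at 0.1051 mol; normalising gives O 2.500, P 1.000
Scaling by 2: O 5.00, P 2.00 → O5P2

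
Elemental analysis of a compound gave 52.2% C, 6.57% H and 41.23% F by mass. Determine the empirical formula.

Assume 100 g: 52.2 g C, 6.57 g H, 41.23 g F.
n(C) = 52.2/12.01 = 4.346, n(H) = 6.57/1.008 = 6.518, n(F) = 41.23/19.00 = 2.17
Smallest is F at 2.17 mol; normalising gives C 2.003, H 3.004, F 1.000
Ratio ≈ 2:3:1, so the empirical formula is C2H3F

C2H3F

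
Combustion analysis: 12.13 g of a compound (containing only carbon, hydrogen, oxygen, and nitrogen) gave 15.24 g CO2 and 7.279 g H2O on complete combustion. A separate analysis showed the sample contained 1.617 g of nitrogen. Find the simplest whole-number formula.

C3H7NO3

mol C = 15.24 / 44.01 = 0.3463; mass C = 0.3463 × 12.01 = 4.159 g
mol H = 2 × (7.279 / 18.02) = 0.8079; mass H = 0.8079 × 1.008 = 0.8143 g
mol N = 1.617 / 14.01 = 0.1154
mass O = 12.13 − (6.590) = 5.540 g → mol O = 0.3462
Ratios (÷ 0.1154): C 3.000, H 7.000, N 1.000, O 3.000
→ C3H7NO3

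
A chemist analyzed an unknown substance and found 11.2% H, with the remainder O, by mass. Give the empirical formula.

H2O

Assume 100 g: 11.2 g H, 88.8 g O.
Moles — H: 11.2 / 1.008 = 11.11 mol; O: 88.8 / 16.00 = 5.55 mol
Ratios (÷ 5.55): H 2.002, O 1.000
Ratio ≈ 2:1, so the empirical formula is H2O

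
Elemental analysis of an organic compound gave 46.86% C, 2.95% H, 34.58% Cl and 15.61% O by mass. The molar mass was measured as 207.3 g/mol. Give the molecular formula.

Assume 100 g: 46.86 g C, 2.95 g H, 34.58 g Cl, 15.61 g O.
n(C) = 46.86/12.01 = 3.902, n(H) = 2.95/1.008 = 2.927, n(Cl) = 34.58/35.45 = 0.9755, n(O) = 15.61/16.00 = 0.9756
Ratios (÷ 0.9755): C 4.000, H 3.000, Cl 1.000, O 1.000
≈ 4:3:1:1 → C4H3ClO
Empirical-formula mass = 102.51 g/mol
n = 207.3 / 102.51 = 2.02 ≈ 2
Molecular formula = (C4H3ClO)×2 = C8H6Cl2O2

C8H6Cl2O2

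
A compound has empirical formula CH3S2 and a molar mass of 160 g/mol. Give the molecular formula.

Empirical-formula mass = 79.17 g/mol
n = 160 / 79.17 = 2.02 ≈ 2
Molecular formula = (CH3S2)2 = C2H6S4

C2H6S4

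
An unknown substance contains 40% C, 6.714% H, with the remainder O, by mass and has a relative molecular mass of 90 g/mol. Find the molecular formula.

C3H6O3

Assume 100 g: 40 g C, 6.714 g H, 53.286 g O.
C: 40 g ÷ 12.01 g/mol = 3.331 mol
H: 6.714 g ÷ 1.008 g/mol = 6.661 mol
O: 53.286 g ÷ 16.00 g/mol = 3.33 mol
Ratios (÷ 3.33): C 1.000, H 2.000, O 1.000
→ CH2O
Empirical-formula mass = 30.03 g/mol
n = 90 / 30.03 = 3.00 ≈ 3
Molecular formula = (CH2O)×3 = C3H6O3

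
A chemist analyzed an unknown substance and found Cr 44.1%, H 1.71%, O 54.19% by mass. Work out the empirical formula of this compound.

Assume 100 g: 44.1 g Cr, 1.71 g H, 54.19 g O.
Cr: 44.1 g ÷ 52.00 g/mol = 0.8481 mol
H: 1.71 g ÷ 1.008 g/mol = 1.696 mol
O: 54.19 g ÷ 16.00 g/mol = 3.387 mol
Divide by the smallest (0.8481 mol Cr): Cr 1.000, H 2.000, O 3.994
Ratio ≈ 1:2:4, so the empirical formula is CrH2O4

CrH2O4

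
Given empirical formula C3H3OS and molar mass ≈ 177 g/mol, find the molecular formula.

Empirical-formula mass = 87.12 g/mol
n = 177 / 87.12 = 2.03 ≈ 2
Molecular formula = (C3H3OS)2 = C6H6O2S2

C6H6O2S2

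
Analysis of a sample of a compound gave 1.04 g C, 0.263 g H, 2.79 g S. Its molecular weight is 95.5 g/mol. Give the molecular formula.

C: 1.04 g ÷ 12.01 g/mol = 0.08659 mol
H: 0.263 g ÷ 1.008 g/mol = 0.2609 mol
S: 2.79 g ÷ 32.07 g/mol = 0.087 mol
Smallest is C at 0.08659 mol; normalising gives C 1.000, H 3.013, S 1.005
→ CH3S
Empirical-formula mass = 47.10 g/mol
n = 95.5 / 47.10 = 2.03 ≈ 2
Molecular formula = (CH3S)×2 = C2H6S2

C2H6S2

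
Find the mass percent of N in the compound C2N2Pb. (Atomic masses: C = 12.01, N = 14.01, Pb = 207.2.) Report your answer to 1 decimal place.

Molar mass = 2(12.01) + 2(14.01) + 1(207.2) = 259.240 g/mol
Mass of N per mole = 2 × 14.01 = 28.020 g
% N = 28.020 / 259.240 × 100 = 10.8%

10.8%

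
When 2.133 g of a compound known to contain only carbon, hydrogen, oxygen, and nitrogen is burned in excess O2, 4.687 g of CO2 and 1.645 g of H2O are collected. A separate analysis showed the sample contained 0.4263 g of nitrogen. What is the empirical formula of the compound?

C7H12N2O

mol C = 4.687 / 44.01 = 0.1065; mass C = 0.1065 × 12.01 = 1.279 g
mol H = 2 × (1.645 / 18.02) = 0.1826; mass H = 0.1826 × 1.008 = 0.1840 g
mol N = 0.4263 / 14.01 = 0.03043
mass O = 2.133 − (1.889) = 0.2436 g → mol O = 0.01523
Ratios (÷ 0.01523): C 6.994, H 11.991, N 1.998, O 1.000
≈ 7:12:2:1 → C7H12N2O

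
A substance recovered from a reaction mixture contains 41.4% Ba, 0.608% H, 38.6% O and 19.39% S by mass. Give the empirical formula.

BaH2O8S2

Assume 100 g: 41.4 g Ba, 0.608 g H, 38.6 g O, 19.39 g S.
n(Ba) = 41.4/137.33 = 0.3015, n(H) = 0.608/1.008 = 0.6032, n(O) = 38.6/16.00 = 2.413, n(S) = 19.39/32.07 = 0.6046
Ratios (÷ 0.3015): Ba 1.000, H 2.001, O 8.003, S 2.006
≈ 1:2:8:2 → BaH2O8S2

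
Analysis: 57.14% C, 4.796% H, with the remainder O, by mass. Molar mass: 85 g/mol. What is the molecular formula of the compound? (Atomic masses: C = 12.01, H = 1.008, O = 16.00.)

C4H4O2

Assume 100 g: 57.14 g C, 4.796 g H, 38.064 g O.
Moles — C: 57.14 / 12.01 = 4.758 mol; H: 4.796 / 1.008 = 4.758 mol; O: 38.064 / 16.00 = 2.379 mol
Divide by the smallest (2.379 mol O): C 2.000, H 2.000, O 1.000
≈ 2:2:1 → C2H2O
Empirical-formula mass = 42.04 g/mol
n = 85 / 42.04 = 2.02 ≈ 2
Molecular formula = (C2H2O)×2 = C4H4O2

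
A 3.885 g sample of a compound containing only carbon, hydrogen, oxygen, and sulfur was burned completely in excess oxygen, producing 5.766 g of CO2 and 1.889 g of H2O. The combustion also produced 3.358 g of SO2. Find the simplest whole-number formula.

C5H8OS2

mol C = 5.766 / 44.01 = 0.1310; mass C = 0.1310 × 12.01 = 1.573 g
mol H = 2 × (1.889 / 18.02) = 0.2097; mass H = 0.2097 × 1.008 = 0.2113 g
mol S = 3.358 / 64.07 = 0.05241; mass S = 1.681 g
mass O = 3.885 − (3.466) = 0.4193 g → mol O = 0.02621
Ratios (÷ 0.02621): C 4.999, H 8.000, O 1.000, S 2.000
→ C5H8OS2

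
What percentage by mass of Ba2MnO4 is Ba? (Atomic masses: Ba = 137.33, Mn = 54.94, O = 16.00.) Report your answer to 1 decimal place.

Molar mass = 2(137.33) + 1(54.94) + 4(16.00) = 393.600 g/mol
Mass of Ba per mole = 2 × 137.33 = 274.660 g
% Ba = 274.660 / 393.600 × 100 = 69.8%

69.8%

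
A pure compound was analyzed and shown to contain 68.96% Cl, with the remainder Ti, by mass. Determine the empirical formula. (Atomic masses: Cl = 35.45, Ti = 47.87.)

Assume 100 g: 68.96 g Cl, 31.04 g Ti.
n(Cl) = 68.96/35.45 = 1.945, n(Ti) = 31.04/47.87 = 0.6484
Smallest is Ti at 0.6484 mol; normalising gives Cl 3.000, Ti 1.000
→ Cl3Ti

Cl3Ti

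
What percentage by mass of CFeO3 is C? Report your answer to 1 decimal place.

10.4%

Molar mass = 1(12.01) + 1(55.85) + 3(16.00) = 115.860 g/mol
Mass of C per mole = 1 × 12.01 = 12.010 g
% C = 12.010 / 115.860 × 100 = 10.4%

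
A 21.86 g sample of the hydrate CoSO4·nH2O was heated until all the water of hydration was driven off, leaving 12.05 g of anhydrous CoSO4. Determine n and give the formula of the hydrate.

Mass of water lost = 21.86 − 12.05 = 9.81 g → 9.81 / 18.02 = 0.5444 mol H2O
Molar mass of CoSO4 = 155.00 g/mol → mol CoSO4 = 12.05 / 155.00 = 0.07774
n = 0.5444 / 0.07774 = 7.00 ≈ 7 → CoSO4·7H2O

CoSO4·7H2O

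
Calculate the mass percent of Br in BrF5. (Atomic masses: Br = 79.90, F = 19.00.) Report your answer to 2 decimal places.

Molar mass = 1(79.90) + 5(19.00) = 174.900 g/mol
Mass of Br per mole = 1 × 79.90 = 79.900 g
% Br = 79.900 / 174.900 × 100 = 45.68%

45.68%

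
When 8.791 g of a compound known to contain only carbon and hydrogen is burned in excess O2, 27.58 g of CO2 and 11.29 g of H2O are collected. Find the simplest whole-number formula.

CH2

mol C = 27.58 / 44.01 = 0.6267; mass C = 0.6267 × 12.01 = 7.526 g
mol H = 2 × (11.29 / 18.02) = 1.253; mass H = 1.253 × 1.008 = 1.263 g
Smallest is C at 0.6267 mol; normalising gives C 1.000, H 2.000
Ratio ≈ 1:2, so the empirical formula is CH2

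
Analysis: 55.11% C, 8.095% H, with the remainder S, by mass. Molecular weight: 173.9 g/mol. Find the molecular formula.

C8H14S2

Assume 100 g: 55.11 g C, 8.095 g H, 36.795 g S.
Moles — C: 55.11 / 12.01 = 4.589 mol; H: 8.095 / 1.008 = 8.031 mol; S: 36.795 / 32.07 = 1.147 mol
Divide by the smallest (1.147 mol S): C 3.999, H 6.999, S 1.000
→ C4H7S
Empirical-formula mass = 87.17 g/mol
n = 173.9 / 87.17 = 2.00 ≈ 2
Molecular formula = (C4H7S)×2 = C8H14S2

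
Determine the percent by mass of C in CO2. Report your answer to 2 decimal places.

Molar mass = 1(12.01) + 2(16.00) = 44.010 g/mol
Mass of C per mole = 1 × 12.01 = 12.010 g
% C = 12.010 / 44.010 × 100 = 27.29%

27.29%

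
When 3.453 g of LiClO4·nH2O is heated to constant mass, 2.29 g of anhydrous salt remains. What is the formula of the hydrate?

Mass of water lost = 3.453 − 2.29 = 1.163 g → 1.163 / 18.02 = 0.06454 mol H2O
Molar mass of LiClO4 = 106.39 g/mol → mol LiClO4 = 2.29 / 106.39 = 0.02152
n = 0.06454 / 0.02152 = 3.00 ≈ 3 → LiClO4·3H2O

LiClO4·3H2O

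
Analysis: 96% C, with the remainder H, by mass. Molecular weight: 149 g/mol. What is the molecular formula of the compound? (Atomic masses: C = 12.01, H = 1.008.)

C12H6

Assume 100 g: 96 g C, 4 g H.
C: 96 g ÷ 12.01 g/mol = 7.993 mol
H: 4 g ÷ 1.008 g/mol = 3.968 mol
Ratios (÷ 3.968): C 2.014, H 1.000
Ratio ≈ 2:1, so the empirical formula is C2H
Empirical-formula mass = 25.03 g/mol
n = 149 / 25.03 = 5.95 ≈ 6
Molecular formula = (C2H)×6 = C12H6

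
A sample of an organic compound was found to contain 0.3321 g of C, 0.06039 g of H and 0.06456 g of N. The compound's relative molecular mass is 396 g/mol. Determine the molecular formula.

C24H52N4

Moles — C: 0.3321 / 12.01 = 0.02765 mol; H: 0.06039 / 1.008 = 0.05991 mol; N: 0.06456 / 14.01 = 0.004608 mol
Ratios (÷ 0.004608): C 6.001, H 13.001, N 1.000
Ratio ≈ 6:13:1, so the empirical formula is C6H13N
Empirical-formula mass = 99.17 g/mol
n = 396 / 99.17 = 3.99 ≈ 4
Molecular formula = (C6H13N)×4 = C24H52N4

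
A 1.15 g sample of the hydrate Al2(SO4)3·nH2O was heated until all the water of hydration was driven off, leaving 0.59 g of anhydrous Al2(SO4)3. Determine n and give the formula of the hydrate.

Mass of water lost = 1.15 − 0.59 = 0.56 g → 0.56 / 18.02 = 0.03108 mol H2O
Molar mass of Al2(SO4)3 = 342.17 g/mol → mol Al2(SO4)3 = 0.59 / 342.17 = 0.001724
n = 0.03108 / 0.001724 = 18.02 ≈ 18 → Al2(SO4)3·18H2O

Al2(SO4)3·18H2O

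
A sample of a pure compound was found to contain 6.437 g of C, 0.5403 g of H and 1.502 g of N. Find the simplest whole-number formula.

C5H5N

C: 6.437 g ÷ 12.01 g/mol = 0.536 mol
H: 0.5403 g ÷ 1.008 g/mol = 0.536 mol
N: 1.502 g ÷ 14.01 g/mol = 0.1072 mol
Ratios (÷ 0.1072): C 4.999, H 5.000, N 1.000
≈ 5:5:1 → C5H5N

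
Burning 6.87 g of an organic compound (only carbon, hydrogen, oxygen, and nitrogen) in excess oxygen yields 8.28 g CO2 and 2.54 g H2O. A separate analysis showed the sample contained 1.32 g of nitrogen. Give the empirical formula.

C2H3NO2

mol C = 8.28 / 44.01 = 0.1881; mass C = 0.1881 × 12.01 = 2.260 g
mol H = 2 × (2.54 / 18.02) = 0.2819; mass H = 0.2819 × 1.008 = 0.2842 g
mol N = 1.32 / 14.01 = 0.09422
mass O = 6.87 − (3.864) = 3.006 g → mol O = 0.1879
Divide by the smallest (0.09422 mol N): C 1.997, H 2.992, N 1.000, O 1.994
Ratio ≈ 2:3:1:2, so the empirical formula is C2H3NO2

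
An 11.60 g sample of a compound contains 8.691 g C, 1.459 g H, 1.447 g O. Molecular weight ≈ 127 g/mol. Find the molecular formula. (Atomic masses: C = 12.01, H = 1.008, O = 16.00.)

n(C) = 8.691/12.01 = 0.7236, n(H) = 1.459/1.008 = 1.447, n(O) = 1.447/16.00 = 0.09044
Ratios (÷ 0.09044): C 8.002, H 16.005, O 1.000
Ratio ≈ 8:16:1, so the empirical formula is C8H16O
Empirical-formula mass = 128.21 g/mol
n = 127 / 128.21 = 0.99 ≈ 1
Molecular formula = empirical formula = C8H16O

C8H16O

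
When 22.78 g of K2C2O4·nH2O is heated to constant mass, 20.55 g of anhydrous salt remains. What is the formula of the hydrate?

Mass of water lost = 22.78 − 20.55 = 2.23 g → 2.23 / 18.02 = 0.1238 mol H2O
Molar mass of K2C2O4 = 166.22 g/mol → mol K2C2O4 = 20.55 / 166.22 = 0.1236
n = 0.1238 / 0.1236 = 1.00 ≈ 1 → K2C2O4·H2O

K2C2O4·H2O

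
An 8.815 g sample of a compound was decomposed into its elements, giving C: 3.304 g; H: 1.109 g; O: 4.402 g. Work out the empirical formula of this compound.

n(C) = 3.304/12.01 = 0.2751, n(H) = 1.109/1.008 = 1.1, n(O) = 4.402/16.00 = 0.2751
Ratios (÷ 0.2751): C 1.000, H 3.999, O 1.000
→ CH4O

CH4O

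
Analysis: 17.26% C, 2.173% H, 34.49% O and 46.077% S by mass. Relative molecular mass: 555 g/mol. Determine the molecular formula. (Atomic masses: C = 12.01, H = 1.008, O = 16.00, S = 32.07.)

Assume 100 g: 17.26 g C, 2.173 g H, 34.49 g O, 46.077 g S.
n(C) = 17.26/12.01 = 1.437, n(H) = 2.173/1.008 = 2.156, n(O) = 34.49/16.00 = 2.156, n(S) = 46.077/32.07 = 1.437
Ratios (÷ 1.437): C 1.000, H 1.500, O 1.500, S 1.000
×2: C 2.00, H 3.00, O 3.00, S 2.00 → C2H3O3S2
Empirical-formula mass = 139.18 g/mol
n = 555 / 139.18 = 3.99 ≈ 4
Molecular formula = (C2H3O3S2)×4 = C8H12O12S8

C8H12O12S8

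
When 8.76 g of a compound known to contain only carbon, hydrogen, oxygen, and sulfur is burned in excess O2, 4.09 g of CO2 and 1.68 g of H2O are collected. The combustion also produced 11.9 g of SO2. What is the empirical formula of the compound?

CH2OS2

mol C = 4.09 / 44.01 = 0.09293; mass C = 0.09293 × 12.01 = 1.116 g
mol H = 2 × (1.68 / 18.02) = 0.1865; mass H = 0.1865 × 1.008 = 0.1880 g
mol S = 11.9 / 64.07 = 0.1857; mass S = 5.957 g
mass O = 8.76 − (7.261) = 1.499 g → mol O = 0.09371
Smallest is C at 0.09293 mol; normalising gives C 1.000, H 2.006, O 1.008, S 1.999
≈ 1:2:1:2 → CH2OS2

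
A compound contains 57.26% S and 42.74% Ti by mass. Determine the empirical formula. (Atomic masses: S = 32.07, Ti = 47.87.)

S2Ti

Assume 100 g: 57.26 g S, 42.74 g Ti.
n(S) = 57.26/32.07 = 1.785, n(Ti) = 42.74/47.87 = 0.8928
Ratios (÷ 0.8928): S 2.000, Ti 1.000
≈ 2:1 → S2Ti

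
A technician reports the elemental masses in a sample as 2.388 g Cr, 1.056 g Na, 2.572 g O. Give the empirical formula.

Cr: 2.388 g ÷ 52.00 g/mol = 0.04592 mol
Na: 1.056 g ÷ 22.99 g/mol = 0.04593 mol
O: 2.572 g ÷ 16.00 g/mol = 0.1608 mol
Smallest is Cr at 0.04592 mol; normalising gives Cr 1.000, Na 1.000, O 3.500
Scaling by 2: Cr 2.00, Na 2.00, O 7.00 → Cr2Na2O7

Cr2Na2O7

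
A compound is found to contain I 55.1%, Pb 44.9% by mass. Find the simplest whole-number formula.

I2Pb

Assume 100 g: 55.1 g I, 44.9 g Pb.
n(I) = 55.1/126.90 = 0.4342, n(Pb) = 44.9/207.2 = 0.2167
Ratios (÷ 0.2167): I 2.004, Pb 1.000
→ I2Pb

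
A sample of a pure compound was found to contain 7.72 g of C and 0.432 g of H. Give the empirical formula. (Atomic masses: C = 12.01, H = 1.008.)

Moles — C: 7.72 / 12.01 = 0.6428 mol; H: 0.432 / 1.008 = 0.4286 mol
Smallest is H at 0.4286 mol; normalising gives C 1.500, H 1.000
×2: C 3.00, H 2.00 → C3H2

C3H2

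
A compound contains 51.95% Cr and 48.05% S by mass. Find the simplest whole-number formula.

Assume 100 g: 51.95 g Cr, 48.05 g S.
n(Cr) = 51.95/52.00 = 0.999, n(S) = 48.05/32.07 = 1.498
Divide by the smallest (0.999 mol Cr): Cr 1.000, S 1.500
×2: Cr 2.00, S 3.00 → Cr2S3

Cr2S3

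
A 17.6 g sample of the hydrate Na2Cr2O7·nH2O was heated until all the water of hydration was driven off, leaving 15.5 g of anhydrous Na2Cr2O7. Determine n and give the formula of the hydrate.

Mass of water lost = 17.6 − 15.5 = 2.1 g → 2.1 / 18.02 = 0.1165 mol H2O
Molar mass of Na2Cr2O7 = 261.98 g/mol → mol Na2Cr2O7 = 15.5 / 261.98 = 0.05916
n = 0.1165 / 0.05916 = 1.97 ≈ 2 → Na2Cr2O7·2H2O

Na2Cr2O7·2H2O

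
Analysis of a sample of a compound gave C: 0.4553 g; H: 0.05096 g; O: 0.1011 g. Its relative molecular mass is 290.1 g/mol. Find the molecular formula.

C18H24O3

C: 0.4553 g ÷ 12.01 g/mol = 0.03791 mol
H: 0.05096 g ÷ 1.008 g/mol = 0.05056 mol
O: 0.1011 g ÷ 16.00 g/mol = 0.006319 mol
Ratios (÷ 0.006319): C 6.000, H 8.001, O 1.000
Ratio ≈ 6:8:1, so the empirical formula is C6H8O
Empirical-formula mass = 96.12 g/mol
n = 290.1 / 96.12 = 3.02 ≈ 3
Molecular formula = (C6H8O)×3 = C18H24O3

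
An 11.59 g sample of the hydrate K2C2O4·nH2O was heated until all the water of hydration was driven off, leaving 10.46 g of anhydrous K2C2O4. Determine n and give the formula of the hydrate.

K2C2O4·H2O

Mass of water lost = 11.59 − 10.46 = 1.13 g → 1.13 / 18.02 = 0.06271 mol H2O
Molar mass of K2C2O4 = 166.22 g/mol → mol K2C2O4 = 10.46 / 166.22 = 0.06293
n = 0.06271 / 0.06293 = 1.00 ≈ 1 → K2C2O4·H2O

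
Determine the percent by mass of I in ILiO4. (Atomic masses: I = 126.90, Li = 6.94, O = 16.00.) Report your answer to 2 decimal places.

64.14%

Molar mass = 1(126.90) + 1(6.94) + 4(16.00) = 197.840 g/mol
Mass of I per mole = 1 × 126.90 = 126.900 g
% I = 126.900 / 197.840 × 100 = 64.14%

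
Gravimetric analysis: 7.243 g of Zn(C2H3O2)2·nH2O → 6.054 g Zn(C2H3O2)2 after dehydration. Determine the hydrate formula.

Mass of water lost = 7.243 − 6.054 = 1.189 g → 1.189 / 18.02 = 0.06598 mol H2O
Molar mass of Zn(C2H3O2)2 = 183.47 g/mol → mol Zn(C2H3O2)2 = 6.054 / 183.47 = 0.033
n = 0.06598 / 0.033 = 2.00 ≈ 2 → Zn(C2H3O2)2·2H2O

Zn(C2H3O2)2·2H2O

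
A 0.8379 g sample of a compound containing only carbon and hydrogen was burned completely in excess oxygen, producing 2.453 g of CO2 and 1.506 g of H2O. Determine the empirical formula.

CH3

mol C = 2.453 / 44.01 = 0.05574; mass C = 0.05574 × 12.01 = 0.6694 g
mol H = 2 × (1.506 / 18.02) = 0.1671; mass H = 0.1671 × 1.008 = 0.1685 g
Divide by the smallest (0.05574 mol C): C 1.000, H 2.999
→ CH3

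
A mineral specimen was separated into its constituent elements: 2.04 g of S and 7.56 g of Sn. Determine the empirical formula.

SSn

Moles — S: 2.04 / 32.07 = 0.06361 mol; Sn: 7.56 / 118.71 = 0.06368 mol
Divide by the smallest (0.06361 mol S): S 1.000, Sn 1.001
→ SSn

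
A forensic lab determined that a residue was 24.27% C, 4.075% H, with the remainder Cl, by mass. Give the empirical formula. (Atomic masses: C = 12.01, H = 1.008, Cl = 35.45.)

CH2Cl

Assume 100 g: 24.27 g C, 4.075 g H, 71.655 g Cl.
C: 24.27 g ÷ 12.01 g/mol = 2.021 mol
H: 4.075 g ÷ 1.008 g/mol = 4.043 mol
Cl: 71.655 g ÷ 35.45 g/mol = 2.021 mol
Divide by the smallest (2.021 mol C): C 1.000, H 2.001, Cl 1.000
→ CH2Cl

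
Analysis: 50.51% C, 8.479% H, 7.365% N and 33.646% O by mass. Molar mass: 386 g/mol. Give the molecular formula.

C16H32N2O8

Assume 100 g: 50.51 g C, 8.479 g H, 7.365 g N, 33.646 g O.
n(C) = 50.51/12.01 = 4.206, n(H) = 8.479/1.008 = 8.412, n(N) = 7.365/14.01 = 0.5257, n(O) = 33.646/16.00 = 2.103
Divide by the smallest (0.5257 mol N): C 8.000, H 16.001, N 1.000, O 4.000
→ C8H16NO4
Empirical-formula mass = 190.22 g/mol
n = 386 / 190.22 = 2.03 ≈ 2
Molecular formula = (C8H16NO4)×2 = C16H32N2O8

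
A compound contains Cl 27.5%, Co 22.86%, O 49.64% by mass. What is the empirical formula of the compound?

Cl2CoO8

Assume 100 g: 27.5 g Cl, 22.86 g Co, 49.64 g O.
Cl: 27.5 g ÷ 35.45 g/mol = 0.7757 mol
Co: 22.86 g ÷ 58.93 g/mol = 0.3879 mol
O: 49.64 g ÷ 16.00 g/mol = 3.103 mol
Smallest is Co at 0.3879 mol; normalising gives Cl 2.000, Co 1.000, O 7.998
Ratio ≈ 2:1:8, so the empirical formula is Cl2CoO8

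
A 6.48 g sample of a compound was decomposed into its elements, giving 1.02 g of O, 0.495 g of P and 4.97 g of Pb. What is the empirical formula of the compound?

O: 1.02 g ÷ 16.00 g/mol = 0.06375 mol
P: 0.495 g ÷ 30.97 g/mol = 0.01598 mol
Pb: 4.97 g ÷ 207.2 g/mol = 0.02399 mol
Ratios (÷ 0.01598): O 3.989, P 1.000, Pb 1.501
Scaling by 2: O 7.98, P 2.00, Pb 3.00 → O8P2Pb3

O8P2Pb3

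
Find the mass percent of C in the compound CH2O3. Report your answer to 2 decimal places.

19.36%

Molar mass = 1(12.01) + 2(1.008) + 3(16.00) = 62.026 g/mol
Mass of C per mole = 1 × 12.01 = 12.010 g
% C = 12.010 / 62.026 × 100 = 19.36%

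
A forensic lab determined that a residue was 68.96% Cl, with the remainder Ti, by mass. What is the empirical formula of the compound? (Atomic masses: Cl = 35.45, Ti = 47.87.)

Cl3Ti

Assume 100 g: 68.96 g Cl, 31.04 g Ti.
Moles — Cl: 68.96 / 35.45 = 1.945 mol; Ti: 31.04 / 47.87 = 0.6484 mol
Divide by the smallest (0.6484 mol Ti): Cl 3.000, Ti 1.000
→ Cl3Ti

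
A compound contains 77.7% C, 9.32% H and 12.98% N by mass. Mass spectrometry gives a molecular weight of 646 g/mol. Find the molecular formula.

Assume 100 g: 77.7 g C, 9.32 g H, 12.98 g N.
Moles — C: 77.7 / 12.01 = 6.47 mol; H: 9.32 / 1.008 = 9.246 mol; N: 12.98 / 14.01 = 0.9265 mol
Ratios (÷ 0.9265): C 6.983, H 9.980, N 1.000
≈ 7:10:1 → C7H10N
Empirical-formula mass = 108.16 g/mol
n = 646 / 108.16 = 5.97 ≈ 6
Molecular formula = (C7H10N)×6 = C42H60N6

C42H60N6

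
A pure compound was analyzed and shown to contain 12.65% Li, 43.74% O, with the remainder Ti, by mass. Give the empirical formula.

Assume 100 g: 12.65 g Li, 43.74 g O, 43.61 g Ti.
n(Li) = 12.65/6.94 = 1.823, n(O) = 43.74/16.00 = 2.734, n(Ti) = 43.61/47.87 = 0.911
Ratios (÷ 0.911): Li 2.001, O 3.001, Ti 1.000
≈ 2:3:1 → Li2O3Ti

Li2O3Ti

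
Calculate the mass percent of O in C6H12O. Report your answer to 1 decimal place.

16.0%

Molar mass = 6(12.01) + 12(1.008) + 1(16.00) = 100.156 g/mol
Mass of O per mole = 1 × 16.00 = 16.000 g
% O = 16.000 / 100.156 × 100 = 16.0%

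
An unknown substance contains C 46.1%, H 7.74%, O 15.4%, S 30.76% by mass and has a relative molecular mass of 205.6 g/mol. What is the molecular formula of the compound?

Assume 100 g: 46.1 g C, 7.74 g H, 15.4 g O, 30.76 g S.
n(C) = 46.1/12.01 = 3.838, n(H) = 7.74/1.008 = 7.679, n(O) = 15.4/16.00 = 0.9625, n(S) = 30.76/32.07 = 0.9592
Divide by the smallest (0.9592 mol S): C 4.002, H 8.006, O 1.003, S 1.000
≈ 4:8:1:1 → C4H8OS
Empirical-formula mass = 104.17 g/mol
n = 205.6 / 104.17 = 1.97 ≈ 2
Molecular formula = (C4H8OS)×2 = C8H16O2S2

C8H16O2S2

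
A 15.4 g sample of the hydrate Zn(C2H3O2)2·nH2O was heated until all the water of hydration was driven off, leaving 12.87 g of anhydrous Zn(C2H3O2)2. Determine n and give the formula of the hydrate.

Mass of water lost = 15.4 − 12.87 = 2.53 g → 2.53 / 18.02 = 0.1404 mol H2O
Molar mass of Zn(C2H3O2)2 = 183.47 g/mol → mol Zn(C2H3O2)2 = 12.87 / 183.47 = 0.07015
n = 0.1404 / 0.07015 = 2.00 ≈ 2 → Zn(C2H3O2)2·2H2O

Zn(C2H3O2)2·2H2O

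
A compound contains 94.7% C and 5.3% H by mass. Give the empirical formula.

C3H2

Assume 100 g: 94.7 g C, 5.3 g H.
n(C) = 94.7/12.01 = 7.885, n(H) = 5.3/1.008 = 5.258
Divide by the smallest (5.258 mol H): C 1.500, H 1.000
Scaling by 2: C 3.00, H 2.00 → C3H2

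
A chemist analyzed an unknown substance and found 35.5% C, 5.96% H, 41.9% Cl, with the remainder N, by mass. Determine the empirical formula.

C5H10Cl2N2

Assume 100 g: 35.5 g C, 5.96 g H, 41.9 g Cl, 16.64 g N.
C: 35.5 g ÷ 12.01 g/mol = 2.956 mol
H: 5.96 g ÷ 1.008 g/mol = 5.913 mol
Cl: 41.9 g ÷ 35.45 g/mol = 1.182 mol
N: 16.64 g ÷ 14.01 g/mol = 1.188 mol
Ratios (÷ 1.182): C 2.501, H 5.003, Cl 1.000, N 1.005
Scaling by 2: C 5.00, H 10.01, Cl 2.00, N 2.01 → C5H10Cl2N2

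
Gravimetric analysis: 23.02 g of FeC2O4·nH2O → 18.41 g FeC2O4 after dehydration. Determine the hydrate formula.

FeC2O4·2H2O

Mass of water lost = 23.02 − 18.41 = 4.61 g → 4.61 / 18.02 = 0.2558 mol H2O
Molar mass of FeC2O4 = 143.87 g/mol → mol FeC2O4 = 18.41 / 143.87 = 0.128
n = 0.2558 / 0.128 = 2.00 ≈ 2 → FeC2O4·2H2O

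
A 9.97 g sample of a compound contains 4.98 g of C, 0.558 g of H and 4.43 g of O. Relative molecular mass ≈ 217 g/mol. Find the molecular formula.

C9H12O6

C: 4.98 g ÷ 12.01 g/mol = 0.4147 mol
H: 0.558 g ÷ 1.008 g/mol = 0.5536 mol
O: 4.43 g ÷ 16.00 g/mol = 0.2769 mol
Divide by the smallest (0.2769 mol O): C 1.498, H 1.999, O 1.000
Scaling by 2: C 3.00, H 4.00, O 2.00 → C3H4O2
Empirical-formula mass = 72.06 g/mol
n = 217 / 72.06 = 3.01 ≈ 3
Molecular formula = (C3H4O2)×3 = C9H12O6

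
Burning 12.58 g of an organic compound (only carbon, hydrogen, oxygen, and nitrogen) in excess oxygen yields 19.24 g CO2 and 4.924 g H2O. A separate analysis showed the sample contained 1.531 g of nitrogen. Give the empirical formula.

mol C = 19.24 / 44.01 = 0.4372; mass C = 0.4372 × 12.01 = 5.250 g
mol H = 2 × (4.924 / 18.02) = 0.5465; mass H = 0.5465 × 1.008 = 0.5509 g
mol N = 1.531 / 14.01 = 0.1093
mass O = 12.58 − (7.332) = 5.248 g → mol O = 0.3280
Smallest is N at 0.1093 mol; normalising gives C 4.001, H 5.001, N 1.000, O 3.001
Ratio ≈ 4:5:1:3, so the empirical formula is C4H5NO3

C4H5NO3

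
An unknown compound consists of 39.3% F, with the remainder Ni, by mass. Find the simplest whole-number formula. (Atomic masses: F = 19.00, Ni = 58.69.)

Assume 100 g: 39.3 g F, 60.7 g Ni.
n(F) = 39.3/19.00 = 2.068, n(Ni) = 60.7/58.69 = 1.034
Divide by the smallest (1.034 mol Ni): F 2.000, Ni 1.000
Ratio ≈ 2:1, so the empirical formula is F2Ni

F2Ni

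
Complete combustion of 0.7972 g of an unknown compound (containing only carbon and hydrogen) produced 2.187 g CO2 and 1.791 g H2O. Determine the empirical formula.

CH4

mol C = 2.187 / 44.01 = 0.04969; mass C = 0.04969 × 12.01 = 0.5968 g
mol H = 2 × (1.791 / 18.02) = 0.1988; mass H = 0.1988 × 1.008 = 0.2004 g
Ratios (÷ 0.04969): C 1.000, H 4.000
Ratio ≈ 1:4, so the empirical formula is CH4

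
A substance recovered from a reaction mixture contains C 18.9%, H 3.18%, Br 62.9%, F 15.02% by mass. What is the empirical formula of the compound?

C2H4BrF

Assume 100 g: 18.9 g C, 3.18 g H, 62.9 g Br, 15.02 g F.
Moles — C: 18.9 / 12.01 = 1.574 mol; H: 3.18 / 1.008 = 3.155 mol; Br: 62.9 / 79.90 = 0.7872 mol; F: 15.02 / 19.00 = 0.7905 mol
Divide by the smallest (0.7872 mol Br): C 1.999, H 4.007, Br 1.000, F 1.004
≈ 2:4:1:1 → C2H4BrF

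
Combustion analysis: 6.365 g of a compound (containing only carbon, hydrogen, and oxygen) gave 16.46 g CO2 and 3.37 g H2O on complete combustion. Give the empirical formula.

C4H4O

mol C = 16.46 / 44.01 = 0.3740; mass C = 0.3740 × 12.01 = 4.492 g
mol H = 2 × (3.37 / 18.02) = 0.3740; mass H = 0.3740 × 1.008 = 0.3770 g
mass O = 6.365 − (4.869) = 1.496 g → mol O = 0.09351
Divide by the smallest (0.09351 mol O): C 4.000, H 4.000, O 1.000
→ C4H4O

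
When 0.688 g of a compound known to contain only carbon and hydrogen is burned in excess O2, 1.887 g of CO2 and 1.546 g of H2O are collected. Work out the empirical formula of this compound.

CH4

mol C = 1.887 / 44.01 = 0.04288; mass C = 0.04288 × 12.01 = 0.5149 g
mol H = 2 × (1.546 / 18.02) = 0.1716; mass H = 0.1716 × 1.008 = 0.1730 g
Ratios (÷ 0.04288): C 1.000, H 4.002
≈ 1:4 → CH4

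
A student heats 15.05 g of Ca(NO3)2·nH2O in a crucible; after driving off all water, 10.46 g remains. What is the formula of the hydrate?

Mass of water lost = 15.05 − 10.46 = 4.59 g → 4.59 / 18.02 = 0.2547 mol H2O
Molar mass of Ca(NO3)2 = 164.10 g/mol → mol Ca(NO3)2 = 10.46 / 164.10 = 0.06374
n = 0.2547 / 0.06374 = 4.00 ≈ 4 → Ca(NO3)2·4H2O

Ca(NO3)2·4H2O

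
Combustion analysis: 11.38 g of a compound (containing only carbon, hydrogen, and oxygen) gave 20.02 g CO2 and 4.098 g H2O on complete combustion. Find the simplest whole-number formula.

C4H4O3

mol C = 20.02 / 44.01 = 0.4549; mass C = 0.4549 × 12.01 = 5.463 g
mol H = 2 × (4.098 / 18.02) = 0.4548; mass H = 0.4548 × 1.008 = 0.4585 g
mass O = 11.38 − (5.922) = 5.458 g → mol O = 0.3411
Smallest is O at 0.3411 mol; normalising gives C 1.333, H 1.333, O 1.000
×3: C 4.00, H 4.00, O 3.00 → C4H4O3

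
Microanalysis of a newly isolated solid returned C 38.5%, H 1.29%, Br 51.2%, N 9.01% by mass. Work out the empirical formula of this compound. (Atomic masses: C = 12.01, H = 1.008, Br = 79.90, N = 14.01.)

Assume 100 g: 38.5 g C, 1.29 g H, 51.2 g Br, 9.01 g N.
C: 38.5 g ÷ 12.01 g/mol = 3.206 mol
H: 1.29 g ÷ 1.008 g/mol = 1.28 mol
Br: 51.2 g ÷ 79.90 g/mol = 0.6408 mol
N: 9.01 g ÷ 14.01 g/mol = 0.6431 mol
Divide by the smallest (0.6408 mol Br): C 5.003, H 1.997, Br 1.000, N 1.004
≈ 5:2:1:1 → C5H2BrN

C5H2BrN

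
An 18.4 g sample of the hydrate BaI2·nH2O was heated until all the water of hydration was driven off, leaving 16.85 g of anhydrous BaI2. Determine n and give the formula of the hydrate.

Mass of water lost = 18.4 − 16.85 = 1.55 g → 1.55 / 18.02 = 0.08602 mol H2O
Molar mass of BaI2 = 391.13 g/mol → mol BaI2 = 16.85 / 391.13 = 0.04308
n = 0.08602 / 0.04308 = 2.00 ≈ 2 → BaI2·2H2O

BaI2·2H2O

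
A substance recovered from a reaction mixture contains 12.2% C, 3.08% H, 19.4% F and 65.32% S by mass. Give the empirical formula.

Assume 100 g: 12.2 g C, 3.08 g H, 19.4 g F, 65.32 g S.
n(C) = 12.2/12.01 = 1.016, n(H) = 3.08/1.008 = 3.056, n(F) = 19.4/19.00 = 1.021, n(S) = 65.32/32.07 = 2.037
Divide by the smallest (1.016 mol C): C 1.000, H 3.008, F 1.005, S 2.005
Ratio ≈ 1:3:1:2, so the empirical formula is CH3FS2

CH3FS2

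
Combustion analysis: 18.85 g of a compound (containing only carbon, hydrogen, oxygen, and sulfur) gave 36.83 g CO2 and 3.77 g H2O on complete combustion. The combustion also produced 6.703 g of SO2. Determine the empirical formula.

C8H4O3S

mol C = 36.83 / 44.01 = 0.8369; mass C = 0.8369 × 12.01 = 10.05 g
mol H = 2 × (3.77 / 18.02) = 0.4184; mass H = 0.4184 × 1.008 = 0.4218 g
mol S = 6.703 / 64.07 = 0.1046; mass S = 3.355 g
mass O = 18.85 − (13.83) = 5.022 g → mol O = 0.3139
Smallest is S at 0.1046 mol; normalising gives C 7.999, H 3.999, O 3.000, S 1.000
→ C8H4O3S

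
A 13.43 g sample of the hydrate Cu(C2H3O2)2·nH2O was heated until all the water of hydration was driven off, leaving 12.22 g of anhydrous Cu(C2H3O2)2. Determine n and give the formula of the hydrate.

Cu(C2H3O2)2·H2O

Mass of water lost = 13.43 − 12.22 = 1.21 g → 1.21 / 18.02 = 0.06715 mol H2O
Molar mass of Cu(C2H3O2)2 = 181.64 g/mol → mol Cu(C2H3O2)2 = 12.22 / 181.64 = 0.06728
n = 0.06715 / 0.06728 = 1.00 ≈ 1 → Cu(C2H3O2)2·H2O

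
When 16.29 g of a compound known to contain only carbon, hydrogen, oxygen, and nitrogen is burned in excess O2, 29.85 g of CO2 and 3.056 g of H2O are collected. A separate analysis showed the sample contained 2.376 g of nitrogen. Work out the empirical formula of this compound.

C4H2NO2

mol C = 29.85 / 44.01 = 0.6783; mass C = 0.6783 × 12.01 = 8.146 g
mol H = 2 × (3.056 / 18.02) = 0.3392; mass H = 0.3392 × 1.008 = 0.3419 g
mol N = 2.376 / 14.01 = 0.1696
mass O = 16.29 − (10.86) = 5.426 g → mol O = 0.3391
Divide by the smallest (0.1696 mol N): C 3.999, H 2.000, N 1.000, O 2.000
→ C4H2NO2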